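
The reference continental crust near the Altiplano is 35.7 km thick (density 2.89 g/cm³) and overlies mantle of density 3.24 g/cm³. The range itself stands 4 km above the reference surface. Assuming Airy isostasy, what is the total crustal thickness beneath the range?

72.7 km

Root depth r = h ρ_c / (ρ_m − ρ_c) = 4 km × 2.89 / 0.35 = 33.03 km.
Total thickness = T + h + r = 35.7 km + 4 km + 33.03 km = 72.7 km.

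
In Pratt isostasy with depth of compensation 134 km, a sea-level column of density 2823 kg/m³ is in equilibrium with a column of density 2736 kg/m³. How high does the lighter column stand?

ρ_ref D = ρ (D + h) → h = D (ρ_ref − ρ)/ρ.
h = 134 km × (2823 − 2736)/2736 = 4.26 km.

4.26 km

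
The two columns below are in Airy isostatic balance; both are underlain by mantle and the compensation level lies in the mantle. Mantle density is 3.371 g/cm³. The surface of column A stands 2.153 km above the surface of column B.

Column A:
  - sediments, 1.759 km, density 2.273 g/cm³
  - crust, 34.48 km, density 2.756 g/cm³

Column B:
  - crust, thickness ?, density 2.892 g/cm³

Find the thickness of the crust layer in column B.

33.1 km

Take the compensation level at the base of the deeper column (depth z_c below the surface of column A) and equate Σ ρ_i t_i down to z_c; mantle fills any gap and the z_c terms cancel.
Column A: 1.759×2.273 + 34.48×2.756 + (z_c − 36.239)×3.371
Column B: 2.153×0 + x×2.892 + (z_c − 2.153 − 0 − x)×3.371
The z_c×3.371 term appears on both sides and cancels. Collect the known terms of each column as K = Σ(ρt)_known − 3.371 × (depth of known layers): K_A = 99.025087 − 3.371×36.239 = −23.136582; K_B = 0 − 3.371×(2.153 + 0) = −7.257763.
Balance: K_A = K_B − x×(3.371 − 2.892), so x = (K_B − K_A)/(3.371 − 2.892) = 15.8788/0.479 = 33.1 km.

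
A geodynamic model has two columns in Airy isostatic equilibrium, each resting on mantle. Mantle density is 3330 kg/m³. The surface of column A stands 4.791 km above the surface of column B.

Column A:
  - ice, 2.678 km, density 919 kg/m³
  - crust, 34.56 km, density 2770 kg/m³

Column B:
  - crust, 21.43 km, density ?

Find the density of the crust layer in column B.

2870 kg/m³

Take the compensation level at the base of the deeper column (depth z_c below the surface of column A) and equate Σ ρ_i t_i down to z_c; mantle fills any gap and the z_c terms cancel.
Column A: 2.678×919 + 34.56×2770 + (z_c − 37.238)×3330
Column B: 4.791×0 + 21.43×ρ + (z_c − 4.791 − 21.43)×3330
The z_c×3330 term appears on both sides and cancels. Collect the known terms of each column as K = Σ(ρt)_known − 3330 × (depth of known layers): K_A = 98192.282 − 3330×37.238 = −25810.258; K_B = 0 − 3330×(4.791 + 21.43) = −87315.93.
Balance: K_A = K_B + 21.43×ρ, so ρ = (K_A − K_B)/21.43 = 61505.7/21.43 = 2870 kg/m³.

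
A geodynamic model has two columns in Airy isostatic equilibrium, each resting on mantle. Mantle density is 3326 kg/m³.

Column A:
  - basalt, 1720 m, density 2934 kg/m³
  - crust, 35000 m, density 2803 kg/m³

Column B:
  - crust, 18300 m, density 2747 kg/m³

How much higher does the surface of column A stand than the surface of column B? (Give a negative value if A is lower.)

For any compensation level in the mantle, the mantle terms cancel and isostasy reduces to e = (Σt_A − Σt_B) − (Σ(ρt)_A − Σ(ρt)_B) / ρ_m.
Σt_A = 36720 m; Σt_B = 18300 m; Σ(ρt)_A = 103151480; Σ(ρt)_B = 50270100 (in m·kg/m³).
e = (36720 − 18300) − (103151480 − 50270100) / 3326 = 2520 m.

2520 m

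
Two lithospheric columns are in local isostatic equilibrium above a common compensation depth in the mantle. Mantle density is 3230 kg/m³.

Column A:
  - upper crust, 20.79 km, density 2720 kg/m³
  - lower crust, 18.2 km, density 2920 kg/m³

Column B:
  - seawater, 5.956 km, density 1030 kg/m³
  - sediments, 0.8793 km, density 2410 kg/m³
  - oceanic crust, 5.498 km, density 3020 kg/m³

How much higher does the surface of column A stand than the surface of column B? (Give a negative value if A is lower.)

0.392 km

For any compensation level in the mantle, the mantle terms cancel and isostasy reduces to e = (Σt_A − Σt_B) − (Σ(ρt)_A − Σ(ρt)_B) / ρ_m.
Σt_A = 38.99 km; Σt_B = 12.3333 km; Σ(ρt)_A = 109692.8; Σ(ρt)_B = 24857.753 (in km·kg/m³).
e = (38.99 − 12.3333) − (109692.8 − 24857.753) / 3230 = 0.392 km.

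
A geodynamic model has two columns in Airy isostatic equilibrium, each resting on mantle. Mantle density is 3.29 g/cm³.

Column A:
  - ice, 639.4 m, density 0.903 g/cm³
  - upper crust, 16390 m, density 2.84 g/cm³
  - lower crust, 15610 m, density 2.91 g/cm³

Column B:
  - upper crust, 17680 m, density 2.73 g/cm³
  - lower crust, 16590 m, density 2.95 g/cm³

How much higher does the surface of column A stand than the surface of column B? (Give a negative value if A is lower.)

−215 m

For any compensation level in the mantle, the mantle terms cancel and isostasy reduces to e = (Σt_A − Σt_B) − (Σ(ρt)_A − Σ(ρt)_B) / ρ_m.
Σt_A = 32639.4 m; Σt_B = 34270 m; Σ(ρt)_A = 92550.0782; Σ(ρt)_B = 97206.9 (in m·g/cm³).
e = (32639.4 − 34270) − (92550.0782 − 97206.9) / 3.29 = −215 m.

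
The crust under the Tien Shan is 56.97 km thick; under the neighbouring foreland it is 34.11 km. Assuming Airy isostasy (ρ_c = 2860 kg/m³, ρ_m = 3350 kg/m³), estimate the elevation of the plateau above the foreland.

3.34 km

Excess crust Δ = 56.97 km − 34.11 km = 22.86 km, split between elevation h and root r with h + r = Δ.
Airy balance ρ_c h = (ρ_m − ρ_c) r gives r = h ρ_c/(ρ_m − ρ_c), so h (1 + ρ_c/(ρ_m − ρ_c)) = Δ, i.e. h = Δ (ρ_m − ρ_c)/ρ_m.
h = 22.86 km × 490/3350 = 3.34 km.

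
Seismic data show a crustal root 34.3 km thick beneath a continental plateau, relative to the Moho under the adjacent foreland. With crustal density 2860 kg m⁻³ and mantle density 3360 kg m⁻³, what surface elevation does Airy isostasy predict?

6 km

In Airy isostatic equilibrium: ρ_c h = (ρ_m − ρ_c) r.
h = r (ρ_m − ρ_c) / ρ_c = 34.3 km × (3360 − 2860) / 2860 = 6 km.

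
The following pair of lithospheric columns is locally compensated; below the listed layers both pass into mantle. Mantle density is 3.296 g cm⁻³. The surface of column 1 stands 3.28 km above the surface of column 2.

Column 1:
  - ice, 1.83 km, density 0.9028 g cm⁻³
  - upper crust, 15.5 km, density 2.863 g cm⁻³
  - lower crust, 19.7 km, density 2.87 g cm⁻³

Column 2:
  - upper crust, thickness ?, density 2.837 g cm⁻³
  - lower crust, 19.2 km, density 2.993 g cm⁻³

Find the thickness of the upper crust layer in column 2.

Take the compensation level at the base of the deeper column (depth z_c below the surface of column 1) and equate Σ ρ_i t_i down to z_c; mantle fills any gap and the z_c terms cancel.
Column 1: 1.83×0.9028 + 15.5×2.863 + 19.7×2.87 + (z_c − 37.03)×3.296
Column 2: 3.28×0 + x×2.837 + 19.2×2.993 + (z_c − 3.28 − 19.2 − x)×3.296
The z_c×3.296 term appears on both sides and cancels. Collect the known terms of each column as K = Σ(ρt)_known − 3.296 × (depth of known layers): K_1 = 102.567624 − 3.296×37.03 = −19.483256; K_2 = 57.4656 − 3.296×(3.28 + 19.2) = −16.62848.
Balance: K_1 = K_2 − x×(3.296 − 2.837), so x = (K_2 − K_1)/(3.296 − 2.837) = 2.85478/0.459 = 6.22 km.

6.22 km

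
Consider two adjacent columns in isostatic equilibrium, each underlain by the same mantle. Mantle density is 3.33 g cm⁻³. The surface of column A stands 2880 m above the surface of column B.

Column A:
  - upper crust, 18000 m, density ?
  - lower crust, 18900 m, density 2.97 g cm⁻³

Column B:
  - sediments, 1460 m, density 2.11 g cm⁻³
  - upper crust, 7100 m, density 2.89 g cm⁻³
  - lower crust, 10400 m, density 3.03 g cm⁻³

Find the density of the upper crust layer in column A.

2.73 g cm⁻³

Take the compensation level at the base of the deeper column (depth z_c below the surface of column A) and equate Σ ρ_i t_i down to z_c; mantle fills any gap and the z_c terms cancel.
Column A: 18000×ρ + 18900×2.97 + (z_c − 36900)×3.33
Column B: 2880×0 + 1460×2.11 + 7100×2.89 + 10400×3.03 + (z_c − 2880 − 18960)×3.33
The z_c×3.33 term appears on both sides and cancels. Collect the known terms of each column as K = Σ(ρt)_known − 3.33 × (depth of known layers): K_A = 56133 − 3.33×36900 = −66744; K_B = 55111.6 − 3.33×(2880 + 18960) = −17615.6.
Balance: K_A + 18000×ρ = K_B, so ρ = (K_B − K_A)/18000 = 49128.4/18000 = 2.73 g cm⁻³.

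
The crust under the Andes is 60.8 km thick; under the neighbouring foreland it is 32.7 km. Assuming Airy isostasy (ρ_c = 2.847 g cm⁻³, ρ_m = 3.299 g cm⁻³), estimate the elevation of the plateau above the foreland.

3.85 km

Excess crust Δ = 60.8 km − 32.7 km = 28.1 km, split between elevation h and root r with h + r = Δ.
Airy balance ρ_c h = (ρ_m − ρ_c) r gives r = h ρ_c/(ρ_m − ρ_c), so h (1 + ρ_c/(ρ_m − ρ_c)) = Δ, i.e. h = Δ (ρ_m − ρ_c)/ρ_m.
h = 28.1 km × 0.452/3.299 = 3.85 km.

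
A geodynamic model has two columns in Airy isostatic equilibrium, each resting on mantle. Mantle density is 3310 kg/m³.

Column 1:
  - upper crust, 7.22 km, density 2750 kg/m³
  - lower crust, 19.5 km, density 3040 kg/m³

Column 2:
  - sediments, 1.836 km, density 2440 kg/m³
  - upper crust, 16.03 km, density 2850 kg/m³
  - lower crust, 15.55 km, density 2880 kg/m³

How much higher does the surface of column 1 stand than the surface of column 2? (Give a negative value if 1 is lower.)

For any compensation level in the mantle, the mantle terms cancel and isostasy reduces to e = (Σt_1 − Σt_2) − (Σ(ρt)_1 − Σ(ρt)_2) / ρ_m.
Σt_1 = 26.72 km; Σt_2 = 33.416 km; Σ(ρt)_1 = 79135; Σ(ρt)_2 = 94949.34 (in km·kg/m³).
e = (26.72 − 33.416) − (79135 − 94949.34) / 3310 = −1.92 km.

−1.92 km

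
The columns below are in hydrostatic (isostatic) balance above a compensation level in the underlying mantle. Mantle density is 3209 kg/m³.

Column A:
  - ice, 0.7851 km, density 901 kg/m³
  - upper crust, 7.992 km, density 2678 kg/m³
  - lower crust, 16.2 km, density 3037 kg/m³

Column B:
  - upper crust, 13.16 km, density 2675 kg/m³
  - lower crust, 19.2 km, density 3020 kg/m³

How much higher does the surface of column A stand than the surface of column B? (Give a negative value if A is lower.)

−0.565 km

For any compensation level in the mantle, the mantle terms cancel and isostasy reduces to e = (Σt_A − Σt_B) − (Σ(ρt)_A − Σ(ρt)_B) / ρ_m.
Σt_A = 24.9771 km; Σt_B = 32.36 km; Σ(ρt)_A = 71309.3511; Σ(ρt)_B = 93187 (in km·kg/m³).
e = (24.9771 − 32.36) − (71309.3511 − 93187) / 3209 = −0.565 km.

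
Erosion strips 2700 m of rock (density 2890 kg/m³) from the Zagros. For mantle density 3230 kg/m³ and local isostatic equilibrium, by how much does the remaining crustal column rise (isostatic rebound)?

Unloading: uplift u = e ρ_c/ρ_m = 2700 m × 2890/3230 = 2420 m.

2420 m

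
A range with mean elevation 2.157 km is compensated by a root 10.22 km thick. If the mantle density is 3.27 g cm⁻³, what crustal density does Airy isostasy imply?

2.7 g cm⁻³

ρ_c h = (ρ_m − ρ_c) r → ρ_c (h + r) = ρ_m r → ρ_c = ρ_m r / (h + r).
ρ_c = 3.27 × 10.22 km / (2.157 km + 10.22 km) = 2.7 g cm⁻³.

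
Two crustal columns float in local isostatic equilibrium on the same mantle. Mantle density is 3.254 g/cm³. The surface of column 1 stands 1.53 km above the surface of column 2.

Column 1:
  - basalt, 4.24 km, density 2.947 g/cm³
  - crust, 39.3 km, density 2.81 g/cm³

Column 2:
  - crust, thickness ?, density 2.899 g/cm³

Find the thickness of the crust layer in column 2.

38.8 km

Take the compensation level at the base of the deeper column (depth z_c below the surface of column 1) and equate Σ ρ_i t_i down to z_c; mantle fills any gap and the z_c terms cancel.
Column 1: 4.24×2.947 + 39.3×2.81 + (z_c − 43.54)×3.254
Column 2: 1.53×0 + x×2.899 + (z_c − 1.53 − 0 − x)×3.254
The z_c×3.254 term appears on both sides and cancels. Collect the known terms of each column as K = Σ(ρt)_known − 3.254 × (depth of known layers): K_1 = 122.92828 − 3.254×43.54 = −18.75088; K_2 = 0 − 3.254×(1.53 + 0) = −4.97862.
Balance: K_1 = K_2 − x×(3.254 − 2.899), so x = (K_2 − K_1)/(3.254 − 2.899) = 13.7723/0.355 = 38.8 km.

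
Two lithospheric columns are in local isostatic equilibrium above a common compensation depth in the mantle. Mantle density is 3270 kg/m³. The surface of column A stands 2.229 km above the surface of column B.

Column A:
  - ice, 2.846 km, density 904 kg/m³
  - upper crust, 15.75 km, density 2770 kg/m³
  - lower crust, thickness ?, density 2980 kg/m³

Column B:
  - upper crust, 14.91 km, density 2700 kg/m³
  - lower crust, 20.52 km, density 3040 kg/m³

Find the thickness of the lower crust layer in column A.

Take the compensation level at the base of the deeper column (depth z_c below the surface of column A) and equate Σ ρ_i t_i down to z_c; mantle fills any gap and the z_c terms cancel.
Column A: 2.846×904 + 15.75×2770 + x×2980 + (z_c − 18.596 − x)×3270
Column B: 2.229×0 + 14.91×2700 + 20.52×3040 + (z_c − 2.229 − 35.43)×3270
The z_c×3270 term appears on both sides and cancels. Collect the known terms of each column as K = Σ(ρt)_known − 3270 × (depth of known layers): K_A = 46200.284 − 3270×18.596 = −14608.636; K_B = 102637.8 − 3270×(2.229 + 35.43) = −20507.13.
Balance: K_A − x×(3270 − 2980) = K_B, so x = (K_A − K_B)/(3270 − 2980) = 5898.49/290 = 20.3 km.

20.3 km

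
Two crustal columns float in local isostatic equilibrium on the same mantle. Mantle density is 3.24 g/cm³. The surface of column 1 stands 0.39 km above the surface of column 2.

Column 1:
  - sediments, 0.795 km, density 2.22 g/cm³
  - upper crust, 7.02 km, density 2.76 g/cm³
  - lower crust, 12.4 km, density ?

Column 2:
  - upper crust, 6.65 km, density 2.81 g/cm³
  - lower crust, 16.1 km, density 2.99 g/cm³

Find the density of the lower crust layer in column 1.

2.92 g/cm³

Take the compensation level at the base of the deeper column (depth z_c below the surface of column 1) and equate Σ ρ_i t_i down to z_c; mantle fills any gap and the z_c terms cancel.
Column 1: 0.795×2.22 + 7.02×2.76 + 12.4×ρ + (z_c − 20.215)×3.24
Column 2: 0.39×0 + 6.65×2.81 + 16.1×2.99 + (z_c − 0.39 − 22.75)×3.24
The z_c×3.24 term appears on both sides and cancels. Collect the known terms of each column as K = Σ(ρt)_known − 3.24 × (depth of known layers): K_1 = 21.1401 − 3.24×20.215 = −44.3565; K_2 = 66.8255 − 3.24×(0.39 + 22.75) = −8.1481.
Balance: K_1 + 12.4×ρ = K_2, so ρ = (K_2 − K_1)/12.4 = 36.2084/12.4 = 2.92 g/cm³.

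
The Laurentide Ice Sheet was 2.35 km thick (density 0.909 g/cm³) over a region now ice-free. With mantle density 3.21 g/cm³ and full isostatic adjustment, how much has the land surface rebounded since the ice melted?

0.665 km

Removing the load lets mantle flow back in; uplift u satisfies ρ_ice t = ρ_m u.
u = t ρ_ice/ρ_m = 2.35 km × 0.909/3.21 = 0.665 km.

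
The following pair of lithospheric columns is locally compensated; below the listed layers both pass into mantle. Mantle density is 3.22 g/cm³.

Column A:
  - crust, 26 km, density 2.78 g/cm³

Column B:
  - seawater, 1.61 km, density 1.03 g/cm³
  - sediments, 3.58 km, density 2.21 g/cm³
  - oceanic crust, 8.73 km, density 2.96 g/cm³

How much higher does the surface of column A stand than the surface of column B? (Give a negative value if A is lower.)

0.63 km

For any compensation level in the mantle, the mantle terms cancel and isostasy reduces to e = (Σt_A − Σt_B) − (Σ(ρt)_A − Σ(ρt)_B) / ρ_m.
Σt_A = 26 km; Σt_B = 13.92 km; Σ(ρt)_A = 72.28; Σ(ρt)_B = 35.4109 (in km·g/cm³).
e = (26 − 13.92) − (72.28 − 35.4109) / 3.22 = 0.63 km.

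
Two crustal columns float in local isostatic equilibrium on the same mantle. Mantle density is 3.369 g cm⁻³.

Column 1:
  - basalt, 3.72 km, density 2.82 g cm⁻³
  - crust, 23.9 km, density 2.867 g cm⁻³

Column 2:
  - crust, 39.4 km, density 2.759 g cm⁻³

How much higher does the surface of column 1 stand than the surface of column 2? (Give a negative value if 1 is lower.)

For any compensation level in the mantle, the mantle terms cancel and isostasy reduces to e = (Σt_1 − Σt_2) − (Σ(ρt)_1 − Σ(ρt)_2) / ρ_m.
Σt_1 = 27.62 km; Σt_2 = 39.4 km; Σ(ρt)_1 = 79.0117; Σ(ρt)_2 = 108.7046 (in km·g cm⁻³).
e = (27.62 − 39.4) − (79.0117 − 108.7046) / 3.369 = −2.97 km.

−2.97 km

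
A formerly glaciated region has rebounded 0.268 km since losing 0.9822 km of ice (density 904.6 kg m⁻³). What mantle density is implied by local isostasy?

3320 kg m⁻³

ρ_m = ρ_ice t / u = 904.6 × 0.9822 km/0.268 km = 3320 kg m⁻³.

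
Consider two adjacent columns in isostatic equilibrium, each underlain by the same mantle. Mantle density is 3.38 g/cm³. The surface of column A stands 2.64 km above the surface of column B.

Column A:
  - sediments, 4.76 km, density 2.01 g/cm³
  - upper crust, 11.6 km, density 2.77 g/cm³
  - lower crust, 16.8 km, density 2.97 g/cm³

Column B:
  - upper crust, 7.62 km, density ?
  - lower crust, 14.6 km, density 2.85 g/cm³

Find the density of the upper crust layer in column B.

2.88 g/cm³

Take the compensation level at the base of the deeper column (depth z_c below the surface of column A) and equate Σ ρ_i t_i down to z_c; mantle fills any gap and the z_c terms cancel.
Column A: 4.76×2.01 + 11.6×2.77 + 16.8×2.97 + (z_c − 33.16)×3.38
Column B: 2.64×0 + 7.62×ρ + 14.6×2.85 + (z_c − 2.64 − 22.22)×3.38
The z_c×3.38 term appears on both sides and cancels. Collect the known terms of each column as K = Σ(ρt)_known − 3.38 × (depth of known layers): K_A = 91.5956 − 3.38×33.16 = −20.4852; K_B = 41.61 − 3.38×(2.64 + 22.22) = −42.4168.
Balance: K_A = K_B + 7.62×ρ, so ρ = (K_A − K_B)/7.62 = 21.9316/7.62 = 2.88 g/cm³.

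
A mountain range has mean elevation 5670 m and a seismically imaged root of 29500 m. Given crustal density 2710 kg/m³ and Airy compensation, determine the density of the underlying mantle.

Airy balance: ρ_c h = (ρ_m − ρ_c) r → ρ_m = ρ_c (1 + h/r).
ρ_m = 2710 × (1 + 5670 m/29500 m) = 3230 kg/m³.

3230 kg/m³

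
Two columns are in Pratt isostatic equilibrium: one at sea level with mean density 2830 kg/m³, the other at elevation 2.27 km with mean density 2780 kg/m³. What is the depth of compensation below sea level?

126 km

ρ_ref D = ρ (D + h) → D (ρ_ref − ρ) = ρ h.
D = ρ h/(ρ_ref − ρ) = 2780 × 2.27 km/(2830 − 2780) = 126 km.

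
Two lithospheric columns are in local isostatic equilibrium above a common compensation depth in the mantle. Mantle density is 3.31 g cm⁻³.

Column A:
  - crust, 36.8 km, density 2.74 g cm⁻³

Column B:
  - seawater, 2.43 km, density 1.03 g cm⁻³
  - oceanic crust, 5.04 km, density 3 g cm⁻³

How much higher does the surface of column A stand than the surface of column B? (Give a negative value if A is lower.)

For any compensation level in the mantle, the mantle terms cancel and isostasy reduces to e = (Σt_A − Σt_B) − (Σ(ρt)_A − Σ(ρt)_B) / ρ_m.
Σt_A = 36.8 km; Σt_B = 7.47 km; Σ(ρt)_A = 100.832; Σ(ρt)_B = 17.6229 (in km·g cm⁻³).
e = (36.8 − 7.47) − (100.832 − 17.6229) / 3.31 = 4.19 km.

4.19 km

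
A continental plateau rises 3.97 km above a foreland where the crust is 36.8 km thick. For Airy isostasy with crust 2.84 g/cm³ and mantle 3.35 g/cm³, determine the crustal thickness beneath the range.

Root depth r = h ρ_c / (ρ_m − ρ_c) = 3.97 km × 2.84 / 0.51 = 22.11 km.
Total thickness = T + h + r = 36.8 km + 3.97 km + 22.11 km = 62.9 km.

62.9 km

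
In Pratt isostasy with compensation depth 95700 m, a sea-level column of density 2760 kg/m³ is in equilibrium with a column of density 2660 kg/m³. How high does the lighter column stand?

3600 m

ρ_ref D = ρ (D + h) → h = D (ρ_ref − ρ)/ρ.
h = 95700 m × (2760 − 2660)/2660 = 3600 m.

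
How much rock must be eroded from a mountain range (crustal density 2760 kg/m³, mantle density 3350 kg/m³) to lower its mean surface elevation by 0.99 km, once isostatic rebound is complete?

5.62 km

Net drop Δ = e − u = e − e ρ_c/ρ_m = e (ρ_m − ρ_c)/ρ_m.
e = Δ ρ_m/(ρ_m − ρ_c) = 0.99 km × 3350/590 = 5.62 km.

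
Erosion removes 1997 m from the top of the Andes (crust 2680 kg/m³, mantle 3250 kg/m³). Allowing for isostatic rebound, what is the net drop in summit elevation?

Rebound u = e ρ_c/ρ_m = 1997 m × 2680/3250 = 1647 m.
Net surface drop = e − u = 1997 m − 1647 m = e (ρ_m − ρ_c)/ρ_m = 350 m.

350 m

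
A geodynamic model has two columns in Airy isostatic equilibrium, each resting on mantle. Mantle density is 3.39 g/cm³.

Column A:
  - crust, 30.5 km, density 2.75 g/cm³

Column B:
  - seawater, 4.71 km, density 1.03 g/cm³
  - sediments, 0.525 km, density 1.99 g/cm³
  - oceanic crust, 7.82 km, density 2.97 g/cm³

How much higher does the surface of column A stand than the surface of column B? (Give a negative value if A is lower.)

1.29 km

For any compensation level in the mantle, the mantle terms cancel and isostasy reduces to e = (Σt_A − Σt_B) − (Σ(ρt)_A − Σ(ρt)_B) / ρ_m.
Σt_A = 30.5 km; Σt_B = 13.055 km; Σ(ρt)_A = 83.875; Σ(ρt)_B = 29.12145 (in km·g/cm³).
e = (30.5 − 13.055) − (83.875 − 29.12145) / 3.39 = 1.29 km.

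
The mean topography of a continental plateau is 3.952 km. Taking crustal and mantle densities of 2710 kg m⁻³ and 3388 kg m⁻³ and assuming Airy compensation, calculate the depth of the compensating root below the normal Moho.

15.8 km

Balancing pressure at the compensation depth: the weight of the topography is balanced by the buoyancy of the root, ρ_c h = (ρ_m − ρ_c) r.
r = h · ρ_c / (ρ_m − ρ_c) = 3.952 km × 2710 / (3388 − 2710) = 15.8 km.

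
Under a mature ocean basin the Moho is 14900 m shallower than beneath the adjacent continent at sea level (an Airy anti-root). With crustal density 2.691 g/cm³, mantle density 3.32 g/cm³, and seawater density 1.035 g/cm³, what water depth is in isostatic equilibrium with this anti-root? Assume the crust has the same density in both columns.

5660 m

Replacing a thickness d of crust by seawater at the top must be balanced by replacing crust with mantle at the base: d (ρ_c − ρ_w) = a (ρ_m − ρ_c).
d = a (ρ_m − ρ_c)/(ρ_c − ρ_w) = 14900 m × 0.629/1.656 = 5660 m.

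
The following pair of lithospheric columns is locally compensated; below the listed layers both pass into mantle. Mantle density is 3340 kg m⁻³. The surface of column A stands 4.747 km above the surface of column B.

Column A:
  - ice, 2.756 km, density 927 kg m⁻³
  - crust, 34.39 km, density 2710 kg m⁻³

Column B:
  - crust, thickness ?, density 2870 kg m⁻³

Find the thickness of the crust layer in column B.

Take the compensation level at the base of the deeper column (depth z_c below the surface of column A) and equate Σ ρ_i t_i down to z_c; mantle fills any gap and the z_c terms cancel.
Column A: 2.756×927 + 34.39×2710 + (z_c − 37.146)×3340
Column B: 4.747×0 + x×2870 + (z_c − 4.747 − 0 − x)×3340
The z_c×3340 term appears on both sides and cancels. Collect the known terms of each column as K = Σ(ρt)_known − 3340 × (depth of known layers): K_A = 95751.712 − 3340×37.146 = −28315.928; K_B = 0 − 3340×(4.747 + 0) = −15854.98.
Balance: K_A = K_B − x×(3340 − 2870), so x = (K_B − K_A)/(3340 − 2870) = 12460.9/470 = 26.5 km.

26.5 km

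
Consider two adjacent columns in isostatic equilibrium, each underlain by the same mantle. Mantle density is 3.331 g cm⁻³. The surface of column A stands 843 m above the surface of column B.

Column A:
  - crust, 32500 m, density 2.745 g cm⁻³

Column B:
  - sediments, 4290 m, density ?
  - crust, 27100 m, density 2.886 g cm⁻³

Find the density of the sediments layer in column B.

Take the compensation level at the base of the deeper column (depth z_c below the surface of column A) and equate Σ ρ_i t_i down to z_c; mantle fills any gap and the z_c terms cancel.
Column A: 32500×2.745 + (z_c − 32500)×3.331
Column B: 843×0 + 4290×ρ + 27100×2.886 + (z_c − 843 − 31390)×3.331
The z_c×3.331 term appears on both sides and cancels. Collect the known terms of each column as K = Σ(ρt)_known − 3.331 × (depth of known layers): K_A = 89212.5 − 3.331×32500 = −19045; K_B = 78210.6 − 3.331×(843 + 31390) = −29157.523.
Balance: K_A = K_B + 4290×ρ, so ρ = (K_A − K_B)/4290 = 10112.5/4290 = 2.36 g cm⁻³.

2.36 g cm⁻³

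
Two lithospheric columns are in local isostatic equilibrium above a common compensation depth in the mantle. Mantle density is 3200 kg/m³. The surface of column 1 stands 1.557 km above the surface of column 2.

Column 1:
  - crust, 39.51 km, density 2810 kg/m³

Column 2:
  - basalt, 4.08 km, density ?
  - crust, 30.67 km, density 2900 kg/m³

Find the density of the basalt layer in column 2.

2900 kg/m³

Take the compensation level at the base of the deeper column (depth z_c below the surface of column 1) and equate Σ ρ_i t_i down to z_c; mantle fills any gap and the z_c terms cancel.
Column 1: 39.51×2810 + (z_c − 39.51)×3200
Column 2: 1.557×0 + 4.08×ρ + 30.67×2900 + (z_c − 1.557 − 34.75)×3200
The z_c×3200 term appears on both sides and cancels. Collect the known terms of each column as K = Σ(ρt)_known − 3200 × (depth of known layers): K_1 = 111023.1 − 3200×39.51 = −15408.9; K_2 = 88943 − 3200×(1.557 + 34.75) = −27239.4.
Balance: K_1 = K_2 + 4.08×ρ, so ρ = (K_1 − K_2)/4.08 = 11830.5/4.08 = 2900 kg/m³.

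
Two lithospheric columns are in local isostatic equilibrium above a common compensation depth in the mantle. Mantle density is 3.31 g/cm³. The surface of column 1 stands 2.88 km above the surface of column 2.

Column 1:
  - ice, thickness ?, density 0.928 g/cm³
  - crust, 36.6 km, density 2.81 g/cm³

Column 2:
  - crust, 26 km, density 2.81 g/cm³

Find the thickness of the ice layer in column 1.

1.78 km

Take the compensation level at the base of the deeper column (depth z_c below the surface of column 1) and equate Σ ρ_i t_i down to z_c; mantle fills any gap and the z_c terms cancel.
Column 1: x×0.928 + 36.6×2.81 + (z_c − 36.6 − x)×3.31
Column 2: 2.88×0 + 26×2.81 + (z_c − 2.88 − 26)×3.31
The z_c×3.31 term appears on both sides and cancels. Collect the known terms of each column as K = Σ(ρt)_known − 3.31 × (depth of known layers): K_1 = 102.846 − 3.31×36.6 = −18.3; K_2 = 73.06 − 3.31×(2.88 + 26) = −22.5328.
Balance: K_1 − x×(3.31 − 0.928) = K_2, so x = (K_1 − K_2)/(3.31 − 0.928) = 4.2328/2.382 = 1.78 km.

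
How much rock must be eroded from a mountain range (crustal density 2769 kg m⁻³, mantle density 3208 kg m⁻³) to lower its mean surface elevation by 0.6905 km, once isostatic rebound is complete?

Net drop Δ = e − u = e − e ρ_c/ρ_m = e (ρ_m − ρ_c)/ρ_m.
e = Δ ρ_m/(ρ_m − ρ_c) = 0.6905 km × 3208/439 = 5.05 km.

5.05 km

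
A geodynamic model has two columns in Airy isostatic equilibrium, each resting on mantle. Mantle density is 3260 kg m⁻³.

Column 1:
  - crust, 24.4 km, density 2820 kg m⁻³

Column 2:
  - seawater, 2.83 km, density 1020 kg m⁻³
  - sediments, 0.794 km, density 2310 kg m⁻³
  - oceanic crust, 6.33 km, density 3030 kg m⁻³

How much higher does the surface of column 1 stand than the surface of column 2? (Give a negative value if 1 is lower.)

0.671 km

For any compensation level in the mantle, the mantle terms cancel and isostasy reduces to e = (Σt_1 − Σt_2) − (Σ(ρt)_1 − Σ(ρt)_2) / ρ_m.
Σt_1 = 24.4 km; Σt_2 = 9.954 km; Σ(ρt)_1 = 68808; Σ(ρt)_2 = 23900.64 (in km·kg m⁻³).
e = (24.4 − 9.954) − (68808 − 23900.64) / 3260 = 0.671 km.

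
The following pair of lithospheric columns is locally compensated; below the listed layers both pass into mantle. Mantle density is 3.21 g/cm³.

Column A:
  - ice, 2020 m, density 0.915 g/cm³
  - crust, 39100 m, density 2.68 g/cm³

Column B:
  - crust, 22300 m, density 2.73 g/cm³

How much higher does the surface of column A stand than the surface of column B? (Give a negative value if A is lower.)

4570 m

For any compensation level in the mantle, the mantle terms cancel and isostasy reduces to e = (Σt_A − Σt_B) − (Σ(ρt)_A − Σ(ρt)_B) / ρ_m.
Σt_A = 41120 m; Σt_B = 22300 m; Σ(ρt)_A = 106636.3; Σ(ρt)_B = 60879 (in m·g/cm³).
e = (41120 − 22300) − (106636.3 − 60879) / 3.21 = 4570 m.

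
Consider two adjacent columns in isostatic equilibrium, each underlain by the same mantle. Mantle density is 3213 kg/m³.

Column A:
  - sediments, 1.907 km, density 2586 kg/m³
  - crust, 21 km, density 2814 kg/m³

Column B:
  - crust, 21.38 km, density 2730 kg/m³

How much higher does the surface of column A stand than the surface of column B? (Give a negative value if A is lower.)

For any compensation level in the mantle, the mantle terms cancel and isostasy reduces to e = (Σt_A − Σt_B) − (Σ(ρt)_A − Σ(ρt)_B) / ρ_m.
Σt_A = 22.907 km; Σt_B = 21.38 km; Σ(ρt)_A = 64025.502; Σ(ρt)_B = 58367.4 (in km·kg/m³).
e = (22.907 − 21.38) − (64025.502 − 58367.4) / 3213 = −0.234 km.

−0.234 km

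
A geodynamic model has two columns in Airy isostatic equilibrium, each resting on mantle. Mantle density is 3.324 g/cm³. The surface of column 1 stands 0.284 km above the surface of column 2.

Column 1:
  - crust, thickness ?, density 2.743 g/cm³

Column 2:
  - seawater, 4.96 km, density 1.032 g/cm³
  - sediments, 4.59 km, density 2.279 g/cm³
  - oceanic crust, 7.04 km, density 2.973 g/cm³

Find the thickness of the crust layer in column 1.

Take the compensation level at the base of the deeper column (depth z_c below the surface of column 1) and equate Σ ρ_i t_i down to z_c; mantle fills any gap and the z_c terms cancel.
Column 1: x×2.743 + (z_c − 0 − x)×3.324
Column 2: 0.284×0 + 4.96×1.032 + 4.59×2.279 + 7.04×2.973 + (z_c − 0.284 − 16.59)×3.324
The z_c×3.324 term appears on both sides and cancels. Collect the known terms of each column as K = Σ(ρt)_known − 3.324 × (depth of known layers): K_1 = 0 − 3.324×0 = 0; K_2 = 36.50925 − 3.324×(0.284 + 16.59) = −19.579926.
Balance: K_1 − x×(3.324 − 2.743) = K_2, so x = (K_1 − K_2)/(3.324 − 2.743) = 19.5799/0.581 = 33.7 km.

33.7 km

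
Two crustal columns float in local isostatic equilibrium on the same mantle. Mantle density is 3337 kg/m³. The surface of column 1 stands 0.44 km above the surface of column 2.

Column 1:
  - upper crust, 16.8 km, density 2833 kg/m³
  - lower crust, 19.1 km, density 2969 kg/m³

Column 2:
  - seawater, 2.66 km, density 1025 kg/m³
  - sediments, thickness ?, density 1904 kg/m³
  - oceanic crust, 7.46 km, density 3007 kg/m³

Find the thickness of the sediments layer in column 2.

3.78 km

Take the compensation level at the base of the deeper column (depth z_c below the surface of column 1) and equate Σ ρ_i t_i down to z_c; mantle fills any gap and the z_c terms cancel.
Column 1: 16.8×2833 + 19.1×2969 + (z_c − 35.9)×3337
Column 2: 0.44×0 + 2.66×1025 + x×1904 + 7.46×3007 + (z_c − 0.44 − 10.12 − x)×3337
The z_c×3337 term appears on both sides and cancels. Collect the known terms of each column as K = Σ(ρt)_known − 3337 × (depth of known layers): K_1 = 104302.3 − 3337×35.9 = −15496; K_2 = 25158.72 − 3337×(0.44 + 10.12) = −10080.
Balance: K_1 = K_2 − x×(3337 − 1904), so x = (K_2 − K_1)/(3337 − 1904) = 5416/1433 = 3.78 km.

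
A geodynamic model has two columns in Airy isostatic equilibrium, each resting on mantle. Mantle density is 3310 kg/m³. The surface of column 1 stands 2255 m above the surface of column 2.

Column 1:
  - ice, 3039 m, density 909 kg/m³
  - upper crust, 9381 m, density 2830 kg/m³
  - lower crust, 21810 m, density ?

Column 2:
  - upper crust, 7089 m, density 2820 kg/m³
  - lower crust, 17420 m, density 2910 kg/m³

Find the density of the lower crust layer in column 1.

Take the compensation level at the base of the deeper column (depth z_c below the surface of column 1) and equate Σ ρ_i t_i down to z_c; mantle fills any gap and the z_c terms cancel.
Column 1: 3039×909 + 9381×2830 + 21810×ρ + (z_c − 34230)×3310
Column 2: 2255×0 + 7089×2820 + 17420×2910 + (z_c − 2255 − 24509)×3310
The z_c×3310 term appears on both sides and cancels. Collect the known terms of each column as K = Σ(ρt)_known − 3310 × (depth of known layers): K_1 = 29310681 − 3310×34230 = −83990619; K_2 = 70683180 − 3310×(2255 + 24509) = −17905660.
Balance: K_1 + 21810×ρ = K_2, so ρ = (K_2 − K_1)/21810 = 66085000/21810 = 3030 kg/m³.

3030 kg/m³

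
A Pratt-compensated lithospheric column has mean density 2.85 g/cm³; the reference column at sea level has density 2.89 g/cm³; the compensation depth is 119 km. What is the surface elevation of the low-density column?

ρ_ref D = ρ (D + h) → h = D (ρ_ref − ρ)/ρ.
h = 119 km × (2.89 − 2.85)/2.85 = 1.67 km.

1.67 km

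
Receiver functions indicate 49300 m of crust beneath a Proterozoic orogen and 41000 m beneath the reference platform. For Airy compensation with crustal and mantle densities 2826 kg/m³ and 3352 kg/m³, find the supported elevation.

1300 m

Excess crust Δ = 49300 m − 41000 m = 8300 m, split between elevation h and root r with h + r = Δ.
Airy balance ρ_c h = (ρ_m − ρ_c) r gives r = h ρ_c/(ρ_m − ρ_c), so h (1 + ρ_c/(ρ_m − ρ_c)) = Δ, i.e. h = Δ (ρ_m − ρ_c)/ρ_m.
h = 8300 m × 526/3352 = 1300 m.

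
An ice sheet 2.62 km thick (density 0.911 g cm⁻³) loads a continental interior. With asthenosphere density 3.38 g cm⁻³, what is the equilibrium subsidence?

0.706 km

For local isostatic compensation: the ice load ρ_ice t is balanced by mantle displaced below, ρ_m s.
s = t ρ_ice / ρ_m = 2.62 km × 0.911/3.38 = 0.706 km.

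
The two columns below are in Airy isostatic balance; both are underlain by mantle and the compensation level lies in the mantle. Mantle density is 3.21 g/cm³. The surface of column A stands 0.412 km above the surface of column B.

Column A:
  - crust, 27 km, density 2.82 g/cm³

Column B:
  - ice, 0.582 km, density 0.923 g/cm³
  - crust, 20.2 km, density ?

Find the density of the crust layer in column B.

2.82 g/cm³

Take the compensation level at the base of the deeper column (depth z_c below the surface of column A) and equate Σ ρ_i t_i down to z_c; mantle fills any gap and the z_c terms cancel.
Column A: 27×2.82 + (z_c − 27)×3.21
Column B: 0.412×0 + 0.582×0.923 + 20.2×ρ + (z_c − 0.412 − 20.782)×3.21
The z_c×3.21 term appears on both sides and cancels. Collect the known terms of each column as K = Σ(ρt)_known − 3.21 × (depth of known layers): K_A = 76.14 − 3.21×27 = −10.53; K_B = 0.537186 − 3.21×(0.412 + 20.782) = −67.495554.
Balance: K_A = K_B + 20.2×ρ, so ρ = (K_A − K_B)/20.2 = 56.9656/20.2 = 2.82 g/cm³.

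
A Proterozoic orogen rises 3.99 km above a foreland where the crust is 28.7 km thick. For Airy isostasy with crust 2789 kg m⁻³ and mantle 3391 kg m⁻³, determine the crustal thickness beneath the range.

51.2 km

Root depth r = h ρ_c / (ρ_m − ρ_c) = 3.99 km × 2789 / 602 = 18.49 km.
Total thickness = T + h + r = 28.7 km + 3.99 km + 18.49 km = 51.2 km.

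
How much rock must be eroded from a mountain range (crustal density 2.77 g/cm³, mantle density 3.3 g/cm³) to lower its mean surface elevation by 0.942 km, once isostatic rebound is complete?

Net drop Δ = e − u = e − e ρ_c/ρ_m = e (ρ_m − ρ_c)/ρ_m.
e = Δ ρ_m/(ρ_m − ρ_c) = 0.942 km × 3.3/0.53 = 5.87 km.

5.87 km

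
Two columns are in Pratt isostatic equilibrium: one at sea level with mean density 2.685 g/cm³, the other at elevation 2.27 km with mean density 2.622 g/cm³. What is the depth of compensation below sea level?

94.5 km

ρ_ref D = ρ (D + h) → D (ρ_ref − ρ) = ρ h.
D = ρ h/(ρ_ref − ρ) = 2.622 × 2.27 km/(2.685 − 2.622) = 94.5 km.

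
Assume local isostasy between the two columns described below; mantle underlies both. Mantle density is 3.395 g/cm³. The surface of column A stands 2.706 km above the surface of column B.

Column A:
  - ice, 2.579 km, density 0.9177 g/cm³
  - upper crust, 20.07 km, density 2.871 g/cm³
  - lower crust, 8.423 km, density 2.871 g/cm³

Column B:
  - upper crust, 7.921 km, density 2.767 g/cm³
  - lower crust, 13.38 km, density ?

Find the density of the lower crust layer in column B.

2.86 g/cm³

Take the compensation level at the base of the deeper column (depth z_c below the surface of column A) and equate Σ ρ_i t_i down to z_c; mantle fills any gap and the z_c terms cancel.
Column A: 2.579×0.9177 + 20.07×2.871 + 8.423×2.871 + (z_c − 31.072)×3.395
Column B: 2.706×0 + 7.921×2.767 + 13.38×ρ + (z_c − 2.706 − 21.301)×3.395
The z_c×3.395 term appears on both sides and cancels. Collect the known terms of each column as K = Σ(ρt)_known − 3.395 × (depth of known layers): K_A = 84.1701513 − 3.395×31.072 = −21.3192887; K_B = 21.917407 − 3.395×(2.706 + 21.301) = −59.586358.
Balance: K_A = K_B + 13.38×ρ, so ρ = (K_A − K_B)/13.38 = 38.2671/13.38 = 2.86 g/cm³.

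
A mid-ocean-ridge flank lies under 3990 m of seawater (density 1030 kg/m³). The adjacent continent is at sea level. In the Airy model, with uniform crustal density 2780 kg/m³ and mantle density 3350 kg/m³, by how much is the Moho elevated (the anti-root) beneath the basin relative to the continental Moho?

In Airy isostatic equilibrium: replacing crust with seawater at the top is compensated by replacing crust with mantle at the base: d (ρ_c − ρ_w) = a (ρ_m − ρ_c).
a = d (ρ_c − ρ_w)/(ρ_m − ρ_c) = 3990 m × 1750/570 = 12200 m.

12200 m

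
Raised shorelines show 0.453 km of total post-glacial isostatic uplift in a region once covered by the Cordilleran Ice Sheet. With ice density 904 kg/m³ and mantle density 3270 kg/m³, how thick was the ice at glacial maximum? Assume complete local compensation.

u = t ρ_ice/ρ_m → t = u ρ_m/ρ_ice = 0.453 km × 3270/904 = 1.64 km.

1.64 km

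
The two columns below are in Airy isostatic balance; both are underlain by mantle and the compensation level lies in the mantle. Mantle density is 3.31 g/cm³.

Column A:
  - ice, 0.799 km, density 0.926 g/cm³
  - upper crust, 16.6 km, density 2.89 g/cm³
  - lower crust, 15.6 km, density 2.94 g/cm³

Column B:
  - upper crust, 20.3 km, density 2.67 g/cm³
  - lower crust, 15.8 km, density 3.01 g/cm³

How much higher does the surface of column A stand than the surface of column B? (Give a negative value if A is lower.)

−0.931 km

For any compensation level in the mantle, the mantle terms cancel and isostasy reduces to e = (Σt_A − Σt_B) − (Σ(ρt)_A − Σ(ρt)_B) / ρ_m.
Σt_A = 32.999 km; Σt_B = 36.1 km; Σ(ρt)_A = 94.577874; Σ(ρt)_B = 101.759 (in km·g/cm³).
e = (32.999 − 36.1) − (94.577874 − 101.759) / 3.31 = −0.931 km.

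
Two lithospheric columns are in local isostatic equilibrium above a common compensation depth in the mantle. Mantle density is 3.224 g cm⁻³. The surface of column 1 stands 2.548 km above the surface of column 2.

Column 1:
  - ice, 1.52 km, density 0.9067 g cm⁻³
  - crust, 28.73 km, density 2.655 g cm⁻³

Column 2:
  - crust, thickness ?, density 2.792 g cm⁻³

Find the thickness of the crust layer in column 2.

27 km

Take the compensation level at the base of the deeper column (depth z_c below the surface of column 1) and equate Σ ρ_i t_i down to z_c; mantle fills any gap and the z_c terms cancel.
Column 1: 1.52×0.9067 + 28.73×2.655 + (z_c − 30.25)×3.224
Column 2: 2.548×0 + x×2.792 + (z_c − 2.548 − 0 − x)×3.224
The z_c×3.224 term appears on both sides and cancels. Collect the known terms of each column as K = Σ(ρt)_known − 3.224 × (depth of known layers): K_1 = 77.656334 − 3.224×30.25 = −19.869666; K_2 = 0 − 3.224×(2.548 + 0) = −8.214752.
Balance: K_1 = K_2 − x×(3.224 − 2.792), so x = (K_2 − K_1)/(3.224 − 2.792) = 11.6549/0.432 = 27 km.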